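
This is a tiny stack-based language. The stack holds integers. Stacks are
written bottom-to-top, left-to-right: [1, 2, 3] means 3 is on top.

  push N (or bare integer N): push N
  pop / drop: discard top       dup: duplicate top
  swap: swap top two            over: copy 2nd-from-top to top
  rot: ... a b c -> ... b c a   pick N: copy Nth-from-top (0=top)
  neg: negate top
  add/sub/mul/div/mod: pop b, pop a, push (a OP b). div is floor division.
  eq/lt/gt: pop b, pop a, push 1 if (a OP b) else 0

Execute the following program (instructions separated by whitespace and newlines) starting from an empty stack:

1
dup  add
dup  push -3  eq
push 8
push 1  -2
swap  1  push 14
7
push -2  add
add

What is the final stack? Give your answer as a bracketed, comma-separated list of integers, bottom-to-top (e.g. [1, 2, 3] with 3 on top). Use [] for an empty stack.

After 'push 1': [1]
After 'dup': [1, 1]
After 'add': [2]
After 'dup': [2, 2]
After 'push -3': [2, 2, -3]
After 'eq': [2, 0]
After 'push 8': [2, 0, 8]
After 'push 1': [2, 0, 8, 1]
After 'push -2': [2, 0, 8, 1, -2]
After 'swap': [2, 0, 8, -2, 1]
After 'push 1': [2, 0, 8, -2, 1, 1]
After 'push 14': [2, 0, 8, -2, 1, 1, 14]
After 'push 7': [2, 0, 8, -2, 1, 1, 14, 7]
After 'push -2': [2, 0, 8, -2, 1, 1, 14, 7, -2]
After 'add': [2, 0, 8, -2, 1, 1, 14, 5]
After 'add': [2, 0, 8, -2, 1, 1, 19]

Answer: [2, 0, 8, -2, 1, 1, 19]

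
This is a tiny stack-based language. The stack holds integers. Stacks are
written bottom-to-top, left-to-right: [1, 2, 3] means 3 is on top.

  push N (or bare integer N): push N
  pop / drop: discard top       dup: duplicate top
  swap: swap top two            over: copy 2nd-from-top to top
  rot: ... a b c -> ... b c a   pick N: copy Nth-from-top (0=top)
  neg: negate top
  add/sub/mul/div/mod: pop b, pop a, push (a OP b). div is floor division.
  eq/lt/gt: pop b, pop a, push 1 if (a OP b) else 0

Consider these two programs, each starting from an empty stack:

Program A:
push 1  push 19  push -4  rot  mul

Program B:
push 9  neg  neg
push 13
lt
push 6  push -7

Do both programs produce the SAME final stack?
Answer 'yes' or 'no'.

Answer: no

Derivation:
Program A trace:
  After 'push 1': [1]
  After 'push 19': [1, 19]
  After 'push -4': [1, 19, -4]
  After 'rot': [19, -4, 1]
  After 'mul': [19, -4]
Program A final stack: [19, -4]

Program B trace:
  After 'push 9': [9]
  After 'neg': [-9]
  After 'neg': [9]
  After 'push 13': [9, 13]
  After 'lt': [1]
  After 'push 6': [1, 6]
  After 'push -7': [1, 6, -7]
Program B final stack: [1, 6, -7]
Same: no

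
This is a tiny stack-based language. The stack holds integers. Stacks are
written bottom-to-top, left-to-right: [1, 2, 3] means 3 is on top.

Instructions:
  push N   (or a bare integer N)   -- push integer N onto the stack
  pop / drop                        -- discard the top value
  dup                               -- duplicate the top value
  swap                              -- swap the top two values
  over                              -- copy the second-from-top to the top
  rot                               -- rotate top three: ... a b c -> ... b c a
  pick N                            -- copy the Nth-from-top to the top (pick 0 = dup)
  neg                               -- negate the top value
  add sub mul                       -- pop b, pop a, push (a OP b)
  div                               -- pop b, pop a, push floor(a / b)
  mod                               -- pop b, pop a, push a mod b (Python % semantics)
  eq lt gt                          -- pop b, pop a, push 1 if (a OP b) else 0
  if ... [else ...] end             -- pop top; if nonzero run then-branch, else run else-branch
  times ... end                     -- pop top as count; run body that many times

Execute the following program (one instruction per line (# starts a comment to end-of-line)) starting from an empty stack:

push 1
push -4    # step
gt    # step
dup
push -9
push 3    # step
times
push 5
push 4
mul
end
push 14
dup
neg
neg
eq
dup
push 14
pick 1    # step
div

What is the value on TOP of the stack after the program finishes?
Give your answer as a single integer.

Answer: 14

Derivation:
After 'push 1': [1]
After 'push -4': [1, -4]
After 'gt': [1]
After 'dup': [1, 1]
After 'push -9': [1, 1, -9]
After 'push 3': [1, 1, -9, 3]
After 'times': [1, 1, -9]
After 'push 5': [1, 1, -9, 5]
After 'push 4': [1, 1, -9, 5, 4]
After 'mul': [1, 1, -9, 20]
  ...
After 'mul': [1, 1, -9, 20, 20, 20]
After 'push 14': [1, 1, -9, 20, 20, 20, 14]
After 'dup': [1, 1, -9, 20, 20, 20, 14, 14]
After 'neg': [1, 1, -9, 20, 20, 20, 14, -14]
After 'neg': [1, 1, -9, 20, 20, 20, 14, 14]
After 'eq': [1, 1, -9, 20, 20, 20, 1]
After 'dup': [1, 1, -9, 20, 20, 20, 1, 1]
After 'push 14': [1, 1, -9, 20, 20, 20, 1, 1, 14]
After 'pick 1': [1, 1, -9, 20, 20, 20, 1, 1, 14, 1]
After 'div': [1, 1, -9, 20, 20, 20, 1, 1, 14]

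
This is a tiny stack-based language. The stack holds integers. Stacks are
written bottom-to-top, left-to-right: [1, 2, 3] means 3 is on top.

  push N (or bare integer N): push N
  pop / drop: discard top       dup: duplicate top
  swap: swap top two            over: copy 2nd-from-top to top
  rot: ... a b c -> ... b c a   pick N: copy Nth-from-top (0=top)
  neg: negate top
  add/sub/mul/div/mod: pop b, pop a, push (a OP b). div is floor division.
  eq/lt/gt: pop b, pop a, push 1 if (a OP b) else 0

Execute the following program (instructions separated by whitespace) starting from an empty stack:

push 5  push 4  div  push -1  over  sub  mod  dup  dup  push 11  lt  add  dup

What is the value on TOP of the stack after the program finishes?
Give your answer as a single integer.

After 'push 5': [5]
After 'push 4': [5, 4]
After 'div': [1]
After 'push -1': [1, -1]
After 'over': [1, -1, 1]
After 'sub': [1, -2]
After 'mod': [-1]
After 'dup': [-1, -1]
After 'dup': [-1, -1, -1]
After 'push 11': [-1, -1, -1, 11]
After 'lt': [-1, -1, 1]
After 'add': [-1, 0]
After 'dup': [-1, 0, 0]

Answer: 0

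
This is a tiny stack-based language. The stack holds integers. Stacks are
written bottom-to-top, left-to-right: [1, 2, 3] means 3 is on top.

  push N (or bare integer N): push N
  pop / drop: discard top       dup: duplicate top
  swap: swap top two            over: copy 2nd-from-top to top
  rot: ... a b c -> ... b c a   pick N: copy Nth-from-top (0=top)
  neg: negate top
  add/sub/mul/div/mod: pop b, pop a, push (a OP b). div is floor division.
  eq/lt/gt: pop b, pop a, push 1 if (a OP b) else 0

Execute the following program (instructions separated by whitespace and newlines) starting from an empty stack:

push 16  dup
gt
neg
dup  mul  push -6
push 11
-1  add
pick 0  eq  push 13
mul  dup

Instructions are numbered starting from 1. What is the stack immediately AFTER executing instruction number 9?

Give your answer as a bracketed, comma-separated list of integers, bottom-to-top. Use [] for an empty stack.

Answer: [0, -6, 11, -1]

Derivation:
Step 1 ('push 16'): [16]
Step 2 ('dup'): [16, 16]
Step 3 ('gt'): [0]
Step 4 ('neg'): [0]
Step 5 ('dup'): [0, 0]
Step 6 ('mul'): [0]
Step 7 ('push -6'): [0, -6]
Step 8 ('push 11'): [0, -6, 11]
Step 9 ('-1'): [0, -6, 11, -1]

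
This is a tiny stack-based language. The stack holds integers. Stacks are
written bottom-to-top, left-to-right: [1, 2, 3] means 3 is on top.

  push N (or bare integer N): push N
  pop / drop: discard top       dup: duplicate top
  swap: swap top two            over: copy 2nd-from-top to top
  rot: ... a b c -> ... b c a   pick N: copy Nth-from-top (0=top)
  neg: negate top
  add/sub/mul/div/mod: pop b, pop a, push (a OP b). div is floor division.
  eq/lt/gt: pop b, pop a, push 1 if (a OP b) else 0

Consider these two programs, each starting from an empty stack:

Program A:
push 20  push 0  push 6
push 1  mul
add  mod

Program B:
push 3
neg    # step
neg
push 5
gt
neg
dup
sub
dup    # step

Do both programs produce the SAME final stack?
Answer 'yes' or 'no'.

Answer: no

Derivation:
Program A trace:
  After 'push 20': [20]
  After 'push 0': [20, 0]
  After 'push 6': [20, 0, 6]
  After 'push 1': [20, 0, 6, 1]
  After 'mul': [20, 0, 6]
  After 'add': [20, 6]
  After 'mod': [2]
Program A final stack: [2]

Program B trace:
  After 'push 3': [3]
  After 'neg': [-3]
  After 'neg': [3]
  After 'push 5': [3, 5]
  After 'gt': [0]
  After 'neg': [0]
  After 'dup': [0, 0]
  After 'sub': [0]
  After 'dup': [0, 0]
Program B final stack: [0, 0]
Same: no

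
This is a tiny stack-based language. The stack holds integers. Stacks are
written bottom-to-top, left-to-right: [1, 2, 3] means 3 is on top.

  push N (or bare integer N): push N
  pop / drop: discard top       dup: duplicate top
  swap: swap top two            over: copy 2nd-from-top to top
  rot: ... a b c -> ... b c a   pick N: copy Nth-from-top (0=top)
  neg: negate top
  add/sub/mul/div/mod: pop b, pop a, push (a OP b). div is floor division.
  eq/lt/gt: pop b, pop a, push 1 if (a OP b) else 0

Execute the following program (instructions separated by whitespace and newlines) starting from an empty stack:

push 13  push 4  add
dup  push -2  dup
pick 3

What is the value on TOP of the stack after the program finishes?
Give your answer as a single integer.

After 'push 13': [13]
After 'push 4': [13, 4]
After 'add': [17]
After 'dup': [17, 17]
After 'push -2': [17, 17, -2]
After 'dup': [17, 17, -2, -2]
After 'pick 3': [17, 17, -2, -2, 17]

Answer: 17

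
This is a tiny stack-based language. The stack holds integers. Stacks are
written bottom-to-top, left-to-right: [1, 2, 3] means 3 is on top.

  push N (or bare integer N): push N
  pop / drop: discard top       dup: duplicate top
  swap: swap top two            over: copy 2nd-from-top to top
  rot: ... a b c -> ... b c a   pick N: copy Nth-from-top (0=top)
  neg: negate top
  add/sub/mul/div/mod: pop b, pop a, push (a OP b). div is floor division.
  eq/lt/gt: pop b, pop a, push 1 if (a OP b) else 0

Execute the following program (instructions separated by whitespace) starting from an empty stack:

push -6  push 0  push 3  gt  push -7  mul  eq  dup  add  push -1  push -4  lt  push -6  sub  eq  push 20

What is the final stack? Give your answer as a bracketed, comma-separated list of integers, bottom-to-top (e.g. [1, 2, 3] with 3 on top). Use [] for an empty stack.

After 'push -6': [-6]
After 'push 0': [-6, 0]
After 'push 3': [-6, 0, 3]
After 'gt': [-6, 0]
After 'push -7': [-6, 0, -7]
After 'mul': [-6, 0]
After 'eq': [0]
After 'dup': [0, 0]
After 'add': [0]
After 'push -1': [0, -1]
After 'push -4': [0, -1, -4]
After 'lt': [0, 0]
After 'push -6': [0, 0, -6]
After 'sub': [0, 6]
After 'eq': [0]
After 'push 20': [0, 20]

Answer: [0, 20]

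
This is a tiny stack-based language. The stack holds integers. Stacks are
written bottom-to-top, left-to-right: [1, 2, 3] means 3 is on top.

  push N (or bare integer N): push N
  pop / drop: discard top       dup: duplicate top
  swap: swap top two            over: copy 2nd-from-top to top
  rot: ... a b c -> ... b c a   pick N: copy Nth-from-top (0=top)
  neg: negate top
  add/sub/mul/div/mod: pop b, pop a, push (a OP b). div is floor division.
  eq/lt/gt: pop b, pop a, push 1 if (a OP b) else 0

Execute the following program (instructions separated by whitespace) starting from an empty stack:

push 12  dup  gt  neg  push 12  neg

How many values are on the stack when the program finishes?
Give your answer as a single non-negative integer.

After 'push 12': stack = [12] (depth 1)
After 'dup': stack = [12, 12] (depth 2)
After 'gt': stack = [0] (depth 1)
After 'neg': stack = [0] (depth 1)
After 'push 12': stack = [0, 12] (depth 2)
After 'neg': stack = [0, -12] (depth 2)

Answer: 2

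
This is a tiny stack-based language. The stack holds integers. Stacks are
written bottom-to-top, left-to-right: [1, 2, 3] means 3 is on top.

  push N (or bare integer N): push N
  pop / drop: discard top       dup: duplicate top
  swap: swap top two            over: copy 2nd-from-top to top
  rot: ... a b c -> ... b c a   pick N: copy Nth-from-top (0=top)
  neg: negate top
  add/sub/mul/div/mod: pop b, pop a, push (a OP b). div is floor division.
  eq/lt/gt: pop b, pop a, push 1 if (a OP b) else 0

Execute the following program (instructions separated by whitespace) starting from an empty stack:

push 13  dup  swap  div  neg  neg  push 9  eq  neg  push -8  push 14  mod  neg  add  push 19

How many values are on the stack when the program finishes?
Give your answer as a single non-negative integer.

After 'push 13': stack = [13] (depth 1)
After 'dup': stack = [13, 13] (depth 2)
After 'swap': stack = [13, 13] (depth 2)
After 'div': stack = [1] (depth 1)
After 'neg': stack = [-1] (depth 1)
After 'neg': stack = [1] (depth 1)
After 'push 9': stack = [1, 9] (depth 2)
After 'eq': stack = [0] (depth 1)
After 'neg': stack = [0] (depth 1)
After 'push -8': stack = [0, -8] (depth 2)
After 'push 14': stack = [0, -8, 14] (depth 3)
After 'mod': stack = [0, 6] (depth 2)
After 'neg': stack = [0, -6] (depth 2)
After 'add': stack = [-6] (depth 1)
After 'push 19': stack = [-6, 19] (depth 2)

Answer: 2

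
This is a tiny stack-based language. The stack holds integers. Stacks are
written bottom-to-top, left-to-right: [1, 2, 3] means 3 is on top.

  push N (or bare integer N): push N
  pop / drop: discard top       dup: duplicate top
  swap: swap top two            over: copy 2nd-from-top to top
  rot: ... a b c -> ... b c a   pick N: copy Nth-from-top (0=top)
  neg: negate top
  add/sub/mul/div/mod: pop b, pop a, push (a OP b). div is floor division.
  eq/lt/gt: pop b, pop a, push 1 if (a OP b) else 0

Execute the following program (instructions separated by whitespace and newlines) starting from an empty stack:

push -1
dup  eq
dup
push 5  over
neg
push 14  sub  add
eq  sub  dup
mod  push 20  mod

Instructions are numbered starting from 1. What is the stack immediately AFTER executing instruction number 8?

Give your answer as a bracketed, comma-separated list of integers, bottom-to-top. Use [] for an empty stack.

Step 1 ('push -1'): [-1]
Step 2 ('dup'): [-1, -1]
Step 3 ('eq'): [1]
Step 4 ('dup'): [1, 1]
Step 5 ('push 5'): [1, 1, 5]
Step 6 ('over'): [1, 1, 5, 1]
Step 7 ('neg'): [1, 1, 5, -1]
Step 8 ('push 14'): [1, 1, 5, -1, 14]

Answer: [1, 1, 5, -1, 14]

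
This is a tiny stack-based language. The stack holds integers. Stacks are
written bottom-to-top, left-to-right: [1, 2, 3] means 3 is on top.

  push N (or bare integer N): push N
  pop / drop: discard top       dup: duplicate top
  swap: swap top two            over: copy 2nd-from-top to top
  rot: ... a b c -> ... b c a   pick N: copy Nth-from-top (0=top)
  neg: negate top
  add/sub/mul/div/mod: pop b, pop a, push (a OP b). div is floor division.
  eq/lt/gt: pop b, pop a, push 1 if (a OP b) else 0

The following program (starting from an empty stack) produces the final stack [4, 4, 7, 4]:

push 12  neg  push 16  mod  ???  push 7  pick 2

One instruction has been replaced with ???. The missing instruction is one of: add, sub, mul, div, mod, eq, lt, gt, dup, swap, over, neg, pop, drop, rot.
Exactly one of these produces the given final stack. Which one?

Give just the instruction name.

Stack before ???: [4]
Stack after ???:  [4, 4]
The instruction that transforms [4] -> [4, 4] is: dup

Answer: dup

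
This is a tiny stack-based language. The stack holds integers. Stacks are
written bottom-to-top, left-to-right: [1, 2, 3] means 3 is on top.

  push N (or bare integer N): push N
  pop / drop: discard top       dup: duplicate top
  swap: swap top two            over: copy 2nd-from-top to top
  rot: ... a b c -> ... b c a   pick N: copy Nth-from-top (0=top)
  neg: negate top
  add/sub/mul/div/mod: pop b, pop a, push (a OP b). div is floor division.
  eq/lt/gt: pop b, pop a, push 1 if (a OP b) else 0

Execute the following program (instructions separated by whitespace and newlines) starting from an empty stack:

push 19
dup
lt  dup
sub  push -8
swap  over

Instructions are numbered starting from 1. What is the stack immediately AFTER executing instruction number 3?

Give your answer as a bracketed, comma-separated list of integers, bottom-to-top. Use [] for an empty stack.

Step 1 ('push 19'): [19]
Step 2 ('dup'): [19, 19]
Step 3 ('lt'): [0]

Answer: [0]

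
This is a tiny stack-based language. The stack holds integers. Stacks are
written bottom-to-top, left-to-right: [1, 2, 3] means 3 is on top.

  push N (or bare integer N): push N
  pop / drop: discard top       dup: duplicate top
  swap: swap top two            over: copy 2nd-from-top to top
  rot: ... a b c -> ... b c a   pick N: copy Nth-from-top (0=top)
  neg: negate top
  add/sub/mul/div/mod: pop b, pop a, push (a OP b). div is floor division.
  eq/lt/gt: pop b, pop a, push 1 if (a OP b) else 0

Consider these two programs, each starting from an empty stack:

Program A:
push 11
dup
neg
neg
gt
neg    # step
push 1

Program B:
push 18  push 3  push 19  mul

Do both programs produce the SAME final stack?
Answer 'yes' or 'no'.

Program A trace:
  After 'push 11': [11]
  After 'dup': [11, 11]
  After 'neg': [11, -11]
  After 'neg': [11, 11]
  After 'gt': [0]
  After 'neg': [0]
  After 'push 1': [0, 1]
Program A final stack: [0, 1]

Program B trace:
  After 'push 18': [18]
  After 'push 3': [18, 3]
  After 'push 19': [18, 3, 19]
  After 'mul': [18, 57]
Program B final stack: [18, 57]
Same: no

Answer: no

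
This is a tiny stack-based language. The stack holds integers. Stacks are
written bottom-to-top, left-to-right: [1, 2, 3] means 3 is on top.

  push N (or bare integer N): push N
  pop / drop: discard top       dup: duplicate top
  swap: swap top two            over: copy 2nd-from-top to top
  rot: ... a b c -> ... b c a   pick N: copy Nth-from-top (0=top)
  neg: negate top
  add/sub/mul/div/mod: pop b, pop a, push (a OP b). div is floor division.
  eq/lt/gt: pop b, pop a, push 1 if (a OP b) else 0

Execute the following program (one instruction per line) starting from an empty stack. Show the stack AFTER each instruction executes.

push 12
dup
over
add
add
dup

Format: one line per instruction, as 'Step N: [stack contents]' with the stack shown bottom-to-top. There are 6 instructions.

Step 1: [12]
Step 2: [12, 12]
Step 3: [12, 12, 12]
Step 4: [12, 24]
Step 5: [36]
Step 6: [36, 36]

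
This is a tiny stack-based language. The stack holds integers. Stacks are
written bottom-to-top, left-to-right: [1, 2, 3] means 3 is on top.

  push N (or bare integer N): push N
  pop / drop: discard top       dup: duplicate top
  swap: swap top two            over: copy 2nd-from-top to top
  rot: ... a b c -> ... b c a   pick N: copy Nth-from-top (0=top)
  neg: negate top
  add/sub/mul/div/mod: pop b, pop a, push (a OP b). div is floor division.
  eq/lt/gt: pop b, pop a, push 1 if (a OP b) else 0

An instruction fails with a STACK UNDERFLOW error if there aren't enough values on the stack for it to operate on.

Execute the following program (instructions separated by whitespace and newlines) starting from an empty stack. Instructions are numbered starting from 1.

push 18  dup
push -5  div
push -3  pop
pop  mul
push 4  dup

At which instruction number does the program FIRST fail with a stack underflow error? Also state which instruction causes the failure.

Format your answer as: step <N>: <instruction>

Answer: step 8: mul

Derivation:
Step 1 ('push 18'): stack = [18], depth = 1
Step 2 ('dup'): stack = [18, 18], depth = 2
Step 3 ('push -5'): stack = [18, 18, -5], depth = 3
Step 4 ('div'): stack = [18, -4], depth = 2
Step 5 ('push -3'): stack = [18, -4, -3], depth = 3
Step 6 ('pop'): stack = [18, -4], depth = 2
Step 7 ('pop'): stack = [18], depth = 1
Step 8 ('mul'): needs 2 value(s) but depth is 1 — STACK UNDERFLOW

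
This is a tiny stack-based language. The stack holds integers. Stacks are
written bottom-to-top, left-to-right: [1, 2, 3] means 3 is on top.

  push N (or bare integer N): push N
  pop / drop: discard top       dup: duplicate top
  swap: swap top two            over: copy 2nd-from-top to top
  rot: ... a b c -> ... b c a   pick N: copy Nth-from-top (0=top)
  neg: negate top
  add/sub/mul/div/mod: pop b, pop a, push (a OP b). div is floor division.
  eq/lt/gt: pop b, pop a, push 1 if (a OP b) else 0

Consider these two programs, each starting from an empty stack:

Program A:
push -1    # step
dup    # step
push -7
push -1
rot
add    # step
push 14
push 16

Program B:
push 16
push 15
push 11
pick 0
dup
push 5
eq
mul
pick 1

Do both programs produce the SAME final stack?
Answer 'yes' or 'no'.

Program A trace:
  After 'push -1': [-1]
  After 'dup': [-1, -1]
  After 'push -7': [-1, -1, -7]
  After 'push -1': [-1, -1, -7, -1]
  After 'rot': [-1, -7, -1, -1]
  After 'add': [-1, -7, -2]
  After 'push 14': [-1, -7, -2, 14]
  After 'push 16': [-1, -7, -2, 14, 16]
Program A final stack: [-1, -7, -2, 14, 16]

Program B trace:
  After 'push 16': [16]
  After 'push 15': [16, 15]
  After 'push 11': [16, 15, 11]
  After 'pick 0': [16, 15, 11, 11]
  After 'dup': [16, 15, 11, 11, 11]
  After 'push 5': [16, 15, 11, 11, 11, 5]
  After 'eq': [16, 15, 11, 11, 0]
  After 'mul': [16, 15, 11, 0]
  After 'pick 1': [16, 15, 11, 0, 11]
Program B final stack: [16, 15, 11, 0, 11]
Same: no

Answer: no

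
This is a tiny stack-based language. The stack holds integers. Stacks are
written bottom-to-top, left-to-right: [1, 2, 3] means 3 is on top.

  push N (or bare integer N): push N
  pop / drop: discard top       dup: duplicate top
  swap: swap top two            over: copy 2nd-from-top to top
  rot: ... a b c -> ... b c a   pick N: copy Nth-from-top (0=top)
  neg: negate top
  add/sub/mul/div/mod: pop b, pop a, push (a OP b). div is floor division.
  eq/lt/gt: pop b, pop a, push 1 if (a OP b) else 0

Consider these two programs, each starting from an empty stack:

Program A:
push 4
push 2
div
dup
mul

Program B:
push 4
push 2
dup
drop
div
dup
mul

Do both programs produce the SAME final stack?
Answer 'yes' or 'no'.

Program A trace:
  After 'push 4': [4]
  After 'push 2': [4, 2]
  After 'div': [2]
  After 'dup': [2, 2]
  After 'mul': [4]
Program A final stack: [4]

Program B trace:
  After 'push 4': [4]
  After 'push 2': [4, 2]
  After 'dup': [4, 2, 2]
  After 'drop': [4, 2]
  After 'div': [2]
  After 'dup': [2, 2]
  After 'mul': [4]
Program B final stack: [4]
Same: yes

Answer: yes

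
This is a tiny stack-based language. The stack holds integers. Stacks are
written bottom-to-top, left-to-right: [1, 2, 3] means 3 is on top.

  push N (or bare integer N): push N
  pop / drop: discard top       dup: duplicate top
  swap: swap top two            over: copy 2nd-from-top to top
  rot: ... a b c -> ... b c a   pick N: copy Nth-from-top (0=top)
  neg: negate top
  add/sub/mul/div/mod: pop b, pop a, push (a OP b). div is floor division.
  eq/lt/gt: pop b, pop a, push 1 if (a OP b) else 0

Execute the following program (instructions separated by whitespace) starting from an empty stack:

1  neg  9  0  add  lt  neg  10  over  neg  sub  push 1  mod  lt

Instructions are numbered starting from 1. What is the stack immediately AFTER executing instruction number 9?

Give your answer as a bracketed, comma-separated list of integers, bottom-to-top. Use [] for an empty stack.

Answer: [-1, 10, -1]

Derivation:
Step 1 ('1'): [1]
Step 2 ('neg'): [-1]
Step 3 ('9'): [-1, 9]
Step 4 ('0'): [-1, 9, 0]
Step 5 ('add'): [-1, 9]
Step 6 ('lt'): [1]
Step 7 ('neg'): [-1]
Step 8 ('10'): [-1, 10]
Step 9 ('over'): [-1, 10, -1]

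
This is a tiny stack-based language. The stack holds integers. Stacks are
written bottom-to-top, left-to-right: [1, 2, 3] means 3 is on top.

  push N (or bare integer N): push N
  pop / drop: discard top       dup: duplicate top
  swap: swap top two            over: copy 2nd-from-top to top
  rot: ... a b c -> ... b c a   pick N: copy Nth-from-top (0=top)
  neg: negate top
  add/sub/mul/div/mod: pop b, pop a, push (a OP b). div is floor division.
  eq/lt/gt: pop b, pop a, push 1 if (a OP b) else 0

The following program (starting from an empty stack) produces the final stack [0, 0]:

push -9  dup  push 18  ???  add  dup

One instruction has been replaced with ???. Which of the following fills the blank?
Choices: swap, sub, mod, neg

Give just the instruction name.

Stack before ???: [-9, -9, 18]
Stack after ???:  [-9, 9]
Checking each choice:
  swap: produces [-9, 9, 9]
  sub: produces [-36, -36]
  mod: MATCH
  neg: produces [-9, -27, -27]


Answer: mod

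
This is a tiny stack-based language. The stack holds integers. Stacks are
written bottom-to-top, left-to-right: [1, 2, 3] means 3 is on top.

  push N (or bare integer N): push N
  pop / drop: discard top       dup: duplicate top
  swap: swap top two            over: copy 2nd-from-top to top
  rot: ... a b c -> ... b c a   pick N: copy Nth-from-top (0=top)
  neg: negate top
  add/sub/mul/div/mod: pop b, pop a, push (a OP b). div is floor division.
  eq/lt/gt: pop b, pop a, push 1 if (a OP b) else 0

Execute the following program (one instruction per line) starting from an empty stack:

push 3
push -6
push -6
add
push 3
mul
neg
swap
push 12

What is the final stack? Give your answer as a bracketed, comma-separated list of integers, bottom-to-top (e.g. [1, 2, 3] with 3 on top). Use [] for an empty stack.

After 'push 3': [3]
After 'push -6': [3, -6]
After 'push -6': [3, -6, -6]
After 'add': [3, -12]
After 'push 3': [3, -12, 3]
After 'mul': [3, -36]
After 'neg': [3, 36]
After 'swap': [36, 3]
After 'push 12': [36, 3, 12]

Answer: [36, 3, 12]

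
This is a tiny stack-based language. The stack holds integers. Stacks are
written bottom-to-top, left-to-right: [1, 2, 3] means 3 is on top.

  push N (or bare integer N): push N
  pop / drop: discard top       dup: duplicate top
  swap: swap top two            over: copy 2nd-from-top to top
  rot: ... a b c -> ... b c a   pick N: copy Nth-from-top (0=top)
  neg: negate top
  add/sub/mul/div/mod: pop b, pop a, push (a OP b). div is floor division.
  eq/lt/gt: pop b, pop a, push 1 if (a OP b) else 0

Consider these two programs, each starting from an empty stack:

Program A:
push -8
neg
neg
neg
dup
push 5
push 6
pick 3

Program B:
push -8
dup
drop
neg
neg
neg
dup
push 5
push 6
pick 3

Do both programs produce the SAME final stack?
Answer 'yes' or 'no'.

Answer: yes

Derivation:
Program A trace:
  After 'push -8': [-8]
  After 'neg': [8]
  After 'neg': [-8]
  After 'neg': [8]
  After 'dup': [8, 8]
  After 'push 5': [8, 8, 5]
  After 'push 6': [8, 8, 5, 6]
  After 'pick 3': [8, 8, 5, 6, 8]
Program A final stack: [8, 8, 5, 6, 8]

Program B trace:
  After 'push -8': [-8]
  After 'dup': [-8, -8]
  After 'drop': [-8]
  After 'neg': [8]
  After 'neg': [-8]
  After 'neg': [8]
  After 'dup': [8, 8]
  After 'push 5': [8, 8, 5]
  After 'push 6': [8, 8, 5, 6]
  After 'pick 3': [8, 8, 5, 6, 8]
Program B final stack: [8, 8, 5, 6, 8]
Same: yes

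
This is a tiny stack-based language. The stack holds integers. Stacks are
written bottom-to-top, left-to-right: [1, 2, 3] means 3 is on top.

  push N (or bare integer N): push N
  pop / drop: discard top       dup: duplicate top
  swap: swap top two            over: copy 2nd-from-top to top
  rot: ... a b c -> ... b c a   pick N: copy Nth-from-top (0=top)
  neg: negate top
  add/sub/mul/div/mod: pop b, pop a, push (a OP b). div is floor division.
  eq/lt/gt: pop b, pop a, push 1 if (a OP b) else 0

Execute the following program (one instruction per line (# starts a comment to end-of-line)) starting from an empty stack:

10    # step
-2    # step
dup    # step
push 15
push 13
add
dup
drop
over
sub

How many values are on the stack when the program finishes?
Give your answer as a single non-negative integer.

Answer: 4

Derivation:
After 'push 10': stack = [10] (depth 1)
After 'push -2': stack = [10, -2] (depth 2)
After 'dup': stack = [10, -2, -2] (depth 3)
After 'push 15': stack = [10, -2, -2, 15] (depth 4)
After 'push 13': stack = [10, -2, -2, 15, 13] (depth 5)
After 'add': stack = [10, -2, -2, 28] (depth 4)
After 'dup': stack = [10, -2, -2, 28, 28] (depth 5)
After 'drop': stack = [10, -2, -2, 28] (depth 4)
After 'over': stack = [10, -2, -2, 28, -2] (depth 5)
After 'sub': stack = [10, -2, -2, 30] (depth 4)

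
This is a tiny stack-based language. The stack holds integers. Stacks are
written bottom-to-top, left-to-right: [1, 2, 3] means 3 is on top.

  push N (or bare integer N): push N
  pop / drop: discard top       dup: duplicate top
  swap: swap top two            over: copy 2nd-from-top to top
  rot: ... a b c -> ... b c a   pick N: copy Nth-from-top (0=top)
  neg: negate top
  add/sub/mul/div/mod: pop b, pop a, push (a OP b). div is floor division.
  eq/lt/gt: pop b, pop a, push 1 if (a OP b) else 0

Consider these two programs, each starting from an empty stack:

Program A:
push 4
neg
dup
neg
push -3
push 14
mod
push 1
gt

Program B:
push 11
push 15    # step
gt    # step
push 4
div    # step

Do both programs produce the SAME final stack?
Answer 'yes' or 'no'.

Program A trace:
  After 'push 4': [4]
  After 'neg': [-4]
  After 'dup': [-4, -4]
  After 'neg': [-4, 4]
  After 'push -3': [-4, 4, -3]
  After 'push 14': [-4, 4, -3, 14]
  After 'mod': [-4, 4, 11]
  After 'push 1': [-4, 4, 11, 1]
  After 'gt': [-4, 4, 1]
Program A final stack: [-4, 4, 1]

Program B trace:
  After 'push 11': [11]
  After 'push 15': [11, 15]
  After 'gt': [0]
  After 'push 4': [0, 4]
  After 'div': [0]
Program B final stack: [0]
Same: no

Answer: no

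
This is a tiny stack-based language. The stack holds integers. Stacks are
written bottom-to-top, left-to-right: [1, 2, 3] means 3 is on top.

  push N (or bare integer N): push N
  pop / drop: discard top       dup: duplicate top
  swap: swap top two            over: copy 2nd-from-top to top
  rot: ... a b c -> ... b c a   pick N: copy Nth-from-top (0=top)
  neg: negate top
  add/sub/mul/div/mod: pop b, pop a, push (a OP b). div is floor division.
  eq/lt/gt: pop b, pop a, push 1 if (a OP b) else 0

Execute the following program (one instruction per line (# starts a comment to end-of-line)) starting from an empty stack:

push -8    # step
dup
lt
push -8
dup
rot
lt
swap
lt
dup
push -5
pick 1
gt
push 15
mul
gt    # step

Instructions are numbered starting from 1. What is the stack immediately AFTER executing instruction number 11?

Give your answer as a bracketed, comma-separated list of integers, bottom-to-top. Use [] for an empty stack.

Answer: [0, 0, -5]

Derivation:
Step 1 ('push -8'): [-8]
Step 2 ('dup'): [-8, -8]
Step 3 ('lt'): [0]
Step 4 ('push -8'): [0, -8]
Step 5 ('dup'): [0, -8, -8]
Step 6 ('rot'): [-8, -8, 0]
Step 7 ('lt'): [-8, 1]
Step 8 ('swap'): [1, -8]
Step 9 ('lt'): [0]
Step 10 ('dup'): [0, 0]
Step 11 ('push -5'): [0, 0, -5]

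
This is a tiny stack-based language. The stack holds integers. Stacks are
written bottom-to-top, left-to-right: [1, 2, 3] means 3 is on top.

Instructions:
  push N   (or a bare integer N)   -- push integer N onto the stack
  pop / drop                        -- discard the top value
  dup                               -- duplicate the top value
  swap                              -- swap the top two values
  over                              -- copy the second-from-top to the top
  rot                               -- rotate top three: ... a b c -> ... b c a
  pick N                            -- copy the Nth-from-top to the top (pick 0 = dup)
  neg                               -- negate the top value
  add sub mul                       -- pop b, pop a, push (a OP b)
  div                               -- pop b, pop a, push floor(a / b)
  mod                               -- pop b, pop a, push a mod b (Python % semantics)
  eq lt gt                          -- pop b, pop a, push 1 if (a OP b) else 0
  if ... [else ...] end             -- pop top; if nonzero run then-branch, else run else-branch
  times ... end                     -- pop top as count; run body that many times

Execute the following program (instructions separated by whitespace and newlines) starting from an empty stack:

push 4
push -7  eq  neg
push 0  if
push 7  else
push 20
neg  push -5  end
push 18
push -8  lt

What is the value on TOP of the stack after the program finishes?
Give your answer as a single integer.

Answer: 0

Derivation:
After 'push 4': [4]
After 'push -7': [4, -7]
After 'eq': [0]
After 'neg': [0]
After 'push 0': [0, 0]
After 'if': [0]
After 'push 20': [0, 20]
After 'neg': [0, -20]
After 'push -5': [0, -20, -5]
After 'push 18': [0, -20, -5, 18]
After 'push -8': [0, -20, -5, 18, -8]
After 'lt': [0, -20, -5, 0]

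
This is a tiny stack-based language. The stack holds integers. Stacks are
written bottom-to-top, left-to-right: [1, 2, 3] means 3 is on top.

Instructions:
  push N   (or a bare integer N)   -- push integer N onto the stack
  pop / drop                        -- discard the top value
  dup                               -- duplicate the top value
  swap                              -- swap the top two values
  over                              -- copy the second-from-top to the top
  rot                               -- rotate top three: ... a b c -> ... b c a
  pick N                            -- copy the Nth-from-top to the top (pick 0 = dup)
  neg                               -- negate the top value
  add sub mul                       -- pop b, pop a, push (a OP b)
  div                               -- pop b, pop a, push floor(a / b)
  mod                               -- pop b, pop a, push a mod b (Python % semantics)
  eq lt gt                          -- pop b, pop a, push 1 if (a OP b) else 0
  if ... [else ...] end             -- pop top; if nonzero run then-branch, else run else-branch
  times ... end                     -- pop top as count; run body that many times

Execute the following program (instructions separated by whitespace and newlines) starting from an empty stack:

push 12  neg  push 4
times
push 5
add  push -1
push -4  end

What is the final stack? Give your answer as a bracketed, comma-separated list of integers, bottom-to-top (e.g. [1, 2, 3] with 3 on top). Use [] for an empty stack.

After 'push 12': [12]
After 'neg': [-12]
After 'push 4': [-12, 4]
After 'times': [-12]
After 'push 5': [-12, 5]
After 'add': [-7]
After 'push -1': [-7, -1]
After 'push -4': [-7, -1, -4]
After 'push 5': [-7, -1, -4, 5]
After 'add': [-7, -1, 1]
After 'push -1': [-7, -1, 1, -1]
After 'push -4': [-7, -1, 1, -1, -4]
After 'push 5': [-7, -1, 1, -1, -4, 5]
After 'add': [-7, -1, 1, -1, 1]
After 'push -1': [-7, -1, 1, -1, 1, -1]
After 'push -4': [-7, -1, 1, -1, 1, -1, -4]
After 'push 5': [-7, -1, 1, -1, 1, -1, -4, 5]
After 'add': [-7, -1, 1, -1, 1, -1, 1]
After 'push -1': [-7, -1, 1, -1, 1, -1, 1, -1]
After 'push -4': [-7, -1, 1, -1, 1, -1, 1, -1, -4]

Answer: [-7, -1, 1, -1, 1, -1, 1, -1, -4]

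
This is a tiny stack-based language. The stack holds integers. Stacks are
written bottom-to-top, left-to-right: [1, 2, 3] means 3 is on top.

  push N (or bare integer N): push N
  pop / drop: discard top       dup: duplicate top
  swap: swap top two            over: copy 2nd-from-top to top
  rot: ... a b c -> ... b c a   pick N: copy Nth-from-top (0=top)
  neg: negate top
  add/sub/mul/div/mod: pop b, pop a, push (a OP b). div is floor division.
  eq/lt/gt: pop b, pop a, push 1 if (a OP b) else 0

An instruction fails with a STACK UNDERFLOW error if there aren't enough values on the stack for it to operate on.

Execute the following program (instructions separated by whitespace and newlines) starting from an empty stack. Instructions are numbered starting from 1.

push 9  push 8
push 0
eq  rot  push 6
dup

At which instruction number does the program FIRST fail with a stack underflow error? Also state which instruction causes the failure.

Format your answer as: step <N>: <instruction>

Answer: step 5: rot

Derivation:
Step 1 ('push 9'): stack = [9], depth = 1
Step 2 ('push 8'): stack = [9, 8], depth = 2
Step 3 ('push 0'): stack = [9, 8, 0], depth = 3
Step 4 ('eq'): stack = [9, 0], depth = 2
Step 5 ('rot'): needs 3 value(s) but depth is 2 — STACK UNDERFLOW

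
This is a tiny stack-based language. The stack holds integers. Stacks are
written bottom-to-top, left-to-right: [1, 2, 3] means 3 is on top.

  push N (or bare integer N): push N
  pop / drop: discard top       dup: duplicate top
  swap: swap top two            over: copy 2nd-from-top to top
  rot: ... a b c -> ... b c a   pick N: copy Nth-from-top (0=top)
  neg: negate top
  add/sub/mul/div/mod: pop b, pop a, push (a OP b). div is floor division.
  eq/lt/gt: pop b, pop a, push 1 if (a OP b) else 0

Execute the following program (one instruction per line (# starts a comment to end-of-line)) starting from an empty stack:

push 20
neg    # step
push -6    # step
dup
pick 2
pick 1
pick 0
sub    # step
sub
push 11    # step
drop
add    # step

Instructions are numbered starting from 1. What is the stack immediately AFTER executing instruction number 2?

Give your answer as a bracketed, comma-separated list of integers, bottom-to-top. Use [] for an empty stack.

Step 1 ('push 20'): [20]
Step 2 ('neg'): [-20]

Answer: [-20]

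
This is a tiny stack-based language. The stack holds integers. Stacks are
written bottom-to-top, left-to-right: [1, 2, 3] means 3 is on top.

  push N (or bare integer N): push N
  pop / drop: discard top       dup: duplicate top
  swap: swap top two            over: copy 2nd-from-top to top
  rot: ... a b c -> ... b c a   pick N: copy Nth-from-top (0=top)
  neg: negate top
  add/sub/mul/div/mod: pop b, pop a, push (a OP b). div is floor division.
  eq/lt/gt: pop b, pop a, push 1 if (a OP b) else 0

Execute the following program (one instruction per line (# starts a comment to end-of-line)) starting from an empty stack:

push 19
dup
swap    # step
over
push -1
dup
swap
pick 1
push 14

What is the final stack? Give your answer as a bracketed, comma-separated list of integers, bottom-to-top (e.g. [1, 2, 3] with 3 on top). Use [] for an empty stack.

After 'push 19': [19]
After 'dup': [19, 19]
After 'swap': [19, 19]
After 'over': [19, 19, 19]
After 'push -1': [19, 19, 19, -1]
After 'dup': [19, 19, 19, -1, -1]
After 'swap': [19, 19, 19, -1, -1]
After 'pick 1': [19, 19, 19, -1, -1, -1]
After 'push 14': [19, 19, 19, -1, -1, -1, 14]

Answer: [19, 19, 19, -1, -1, -1, 14]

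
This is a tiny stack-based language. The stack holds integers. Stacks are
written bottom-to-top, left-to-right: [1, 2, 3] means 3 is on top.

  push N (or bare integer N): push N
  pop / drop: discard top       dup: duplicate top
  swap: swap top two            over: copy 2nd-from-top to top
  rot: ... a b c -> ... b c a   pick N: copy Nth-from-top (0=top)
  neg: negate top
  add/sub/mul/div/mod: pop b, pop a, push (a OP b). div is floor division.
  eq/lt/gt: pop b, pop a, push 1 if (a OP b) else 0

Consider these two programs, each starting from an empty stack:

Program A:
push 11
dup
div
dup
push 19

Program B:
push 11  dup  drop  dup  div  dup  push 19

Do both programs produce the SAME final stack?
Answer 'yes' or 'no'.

Answer: yes

Derivation:
Program A trace:
  After 'push 11': [11]
  After 'dup': [11, 11]
  After 'div': [1]
  After 'dup': [1, 1]
  After 'push 19': [1, 1, 19]
Program A final stack: [1, 1, 19]

Program B trace:
  After 'push 11': [11]
  After 'dup': [11, 11]
  After 'drop': [11]
  After 'dup': [11, 11]
  After 'div': [1]
  After 'dup': [1, 1]
  After 'push 19': [1, 1, 19]
Program B final stack: [1, 1, 19]
Same: yes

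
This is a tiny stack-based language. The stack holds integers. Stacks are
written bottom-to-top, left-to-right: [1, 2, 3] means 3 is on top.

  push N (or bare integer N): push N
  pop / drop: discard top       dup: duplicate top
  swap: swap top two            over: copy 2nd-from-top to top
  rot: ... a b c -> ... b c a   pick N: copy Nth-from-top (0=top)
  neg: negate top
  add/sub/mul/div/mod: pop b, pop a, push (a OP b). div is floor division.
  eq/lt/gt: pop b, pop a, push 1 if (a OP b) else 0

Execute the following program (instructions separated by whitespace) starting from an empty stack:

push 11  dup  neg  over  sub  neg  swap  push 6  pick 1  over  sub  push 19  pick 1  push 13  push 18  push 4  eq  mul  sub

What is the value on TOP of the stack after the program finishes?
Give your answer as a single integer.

Answer: 5

Derivation:
After 'push 11': [11]
After 'dup': [11, 11]
After 'neg': [11, -11]
After 'over': [11, -11, 11]
After 'sub': [11, -22]
After 'neg': [11, 22]
After 'swap': [22, 11]
After 'push 6': [22, 11, 6]
After 'pick 1': [22, 11, 6, 11]
After 'over': [22, 11, 6, 11, 6]
After 'sub': [22, 11, 6, 5]
After 'push 19': [22, 11, 6, 5, 19]
After 'pick 1': [22, 11, 6, 5, 19, 5]
After 'push 13': [22, 11, 6, 5, 19, 5, 13]
After 'push 18': [22, 11, 6, 5, 19, 5, 13, 18]
After 'push 4': [22, 11, 6, 5, 19, 5, 13, 18, 4]
After 'eq': [22, 11, 6, 5, 19, 5, 13, 0]
After 'mul': [22, 11, 6, 5, 19, 5, 0]
After 'sub': [22, 11, 6, 5, 19, 5]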